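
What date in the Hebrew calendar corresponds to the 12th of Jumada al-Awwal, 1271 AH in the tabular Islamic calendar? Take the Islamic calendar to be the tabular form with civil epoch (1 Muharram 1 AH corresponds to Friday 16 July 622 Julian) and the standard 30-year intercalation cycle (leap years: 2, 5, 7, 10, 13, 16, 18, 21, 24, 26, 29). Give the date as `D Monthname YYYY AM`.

Both dates share Julian Day Number 2398615; in the Hebrew calendar that is 12 Shevat 5615 AM.

12 Shevat 5615 AM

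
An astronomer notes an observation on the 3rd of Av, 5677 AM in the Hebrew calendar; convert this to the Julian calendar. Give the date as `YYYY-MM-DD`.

1917-07-09

Julian Day Number of the source date = 2421432.
Converting JDN 2421432 to the Julian calendar gives 9 July 1917 CE.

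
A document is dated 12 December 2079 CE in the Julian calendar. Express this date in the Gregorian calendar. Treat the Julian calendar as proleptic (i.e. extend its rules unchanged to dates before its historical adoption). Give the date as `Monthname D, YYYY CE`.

December 25, 2079 CE

For dates in this range the Gregorian date is 13 days ahead of the Julian.
12 December 2079 Julian + 13 days → 25 December 2079 Gregorian.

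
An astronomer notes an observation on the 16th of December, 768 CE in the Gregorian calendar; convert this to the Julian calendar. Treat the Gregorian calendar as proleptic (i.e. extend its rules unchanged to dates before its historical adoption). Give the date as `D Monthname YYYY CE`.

12 December 768 CE

The Julian–Gregorian offset here is 4 days (Julian trailing).
16 December 768 Gregorian − 4 days → 12 December 768 Julian.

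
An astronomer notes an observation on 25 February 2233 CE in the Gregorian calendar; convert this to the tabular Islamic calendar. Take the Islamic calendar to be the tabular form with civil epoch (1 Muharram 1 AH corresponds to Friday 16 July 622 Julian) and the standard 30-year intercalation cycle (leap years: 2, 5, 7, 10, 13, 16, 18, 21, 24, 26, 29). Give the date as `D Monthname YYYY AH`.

Julian Day Number of the source date = 2536702.
Converting JDN 2536702 to the tabular Islamic calendar gives 14 Muharram 1661 AH.

14 Muharram 1661 AH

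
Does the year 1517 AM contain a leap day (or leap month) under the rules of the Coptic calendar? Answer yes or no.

no

1517 mod 4 = 1; in the Coptic calendar a year is leap when year mod 4 = 3, so it is a common year.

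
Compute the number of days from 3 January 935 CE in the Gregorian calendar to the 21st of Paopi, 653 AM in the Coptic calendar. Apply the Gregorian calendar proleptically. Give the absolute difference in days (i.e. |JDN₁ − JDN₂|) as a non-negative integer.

659

JDN of the first date = 2062564.
JDN of the second date = 2063223.
|2063223 − 2062564| = 659.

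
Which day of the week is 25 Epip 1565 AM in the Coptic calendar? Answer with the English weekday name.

This is JDN 2396605 (31 July 1849 Gregorian).
JDN 2396605 mod 7 = 1, and JDN 0 was a Monday, so this is a Tuesday.

Tuesday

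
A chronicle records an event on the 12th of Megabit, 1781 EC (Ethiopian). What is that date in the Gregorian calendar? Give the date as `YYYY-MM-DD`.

1789-03-19

Julian Day Number of the source date = 2374557.
Converting JDN 2374557 to the Gregorian calendar gives 19 March 1789 CE.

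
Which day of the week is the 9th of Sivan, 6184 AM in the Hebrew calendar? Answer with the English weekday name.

Thursday

In the Gregorian calendar this is 6 June 2424 (JDN 2606565).
Since JDN mod 7 = 3 (0 = Monday), the day is Thursday.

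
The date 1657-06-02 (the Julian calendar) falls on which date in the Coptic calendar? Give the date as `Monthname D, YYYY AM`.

Paoni 8, 1373 AM

Both dates share Julian Day Number 2326430; in the Coptic calendar that is 8 Paoni 1373 AM.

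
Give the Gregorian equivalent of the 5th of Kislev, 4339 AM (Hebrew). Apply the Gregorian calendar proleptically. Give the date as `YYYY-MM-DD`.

0578-11-22

Both dates share Julian Day Number 1932496; in the Gregorian calendar that is 22 November 578 CE.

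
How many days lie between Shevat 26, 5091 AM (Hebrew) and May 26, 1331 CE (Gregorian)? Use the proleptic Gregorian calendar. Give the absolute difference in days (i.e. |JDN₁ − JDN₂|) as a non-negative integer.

JDN of the first date = 2207240.
JDN of the second date = 2207343.
|2207343 − 2207240| = 103.

103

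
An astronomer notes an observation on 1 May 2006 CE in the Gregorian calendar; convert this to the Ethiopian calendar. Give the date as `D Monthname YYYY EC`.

23 Miyazya 1998 EC

Julian Day Number of the source date = 2453857.
Converting JDN 2453857 to the Ethiopian calendar gives 23 Miyazya 1998 EC.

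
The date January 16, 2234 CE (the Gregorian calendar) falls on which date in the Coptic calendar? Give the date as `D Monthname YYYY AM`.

6 Tobi 1950 AM

Both dates share Julian Day Number 2537027; in the Coptic calendar that is 6 Tobi 1950 AM.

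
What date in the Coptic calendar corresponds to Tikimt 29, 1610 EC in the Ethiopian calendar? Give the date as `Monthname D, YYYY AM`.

Julian Day Number of the source date = 2311966.
Converting JDN 2311966 to the Coptic calendar gives 29 Paopi 1334 AM.

Paopi 29, 1334 AM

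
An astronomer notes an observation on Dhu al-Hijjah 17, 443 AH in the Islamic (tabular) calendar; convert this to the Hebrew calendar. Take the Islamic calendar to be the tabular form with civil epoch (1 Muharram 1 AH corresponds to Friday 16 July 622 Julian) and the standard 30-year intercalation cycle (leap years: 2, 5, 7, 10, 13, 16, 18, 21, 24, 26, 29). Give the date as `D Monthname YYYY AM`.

17 Iyar 4812 AM

The source date corresponds to 26 April 1052 in the proleptic Gregorian calendar (JDN 2105411).
That day falls on 17 Iyar 4812 AM in the Hebrew calendar.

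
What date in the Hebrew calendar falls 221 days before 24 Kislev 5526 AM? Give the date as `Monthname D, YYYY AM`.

Iyar 9, 5525 AM

JDN of 24 Kislev 5526 AM = 2366054.
2366054 − 221 = 2365833.
JDN 2365833 in the Hebrew calendar is Iyar 9, 5525 AM.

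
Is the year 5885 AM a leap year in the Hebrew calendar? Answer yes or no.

Hebrew year 5885 is year 14 of its 19-year Metonic cycle; leap years are at positions 3, 6, 8, 11, 14, 17, 19, so it is a leap year (13 months).

yes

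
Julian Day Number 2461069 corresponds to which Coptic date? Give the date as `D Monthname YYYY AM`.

JDN 2461069 is 28 January 2026 in the Gregorian calendar.
In the Coptic calendar that day is 20 Tobi 1742 AM.

20 Tobi 1742 AM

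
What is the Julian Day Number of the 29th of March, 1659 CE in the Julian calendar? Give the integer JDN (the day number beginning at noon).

Equivalently 8 April 1659 (Gregorian).
JDN 2400001 is 17 November 1858 CE (Gregorian), MJD 0; the target day is −72906 days from there, so JDN = 2327095.

2327095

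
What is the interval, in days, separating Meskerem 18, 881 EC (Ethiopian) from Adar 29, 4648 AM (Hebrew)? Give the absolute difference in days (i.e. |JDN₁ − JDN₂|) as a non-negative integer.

183

First date → JDN 2045658; second date → JDN 2045475.
The interval is |2045658 − 2045475| = 183 days.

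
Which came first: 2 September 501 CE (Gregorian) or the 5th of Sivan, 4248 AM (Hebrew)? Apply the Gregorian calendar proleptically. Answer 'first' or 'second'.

First date → JDN 1904291; second date → JDN 1899451.
JDN 1899451 < JDN 1904291, so the second date is earlier.

second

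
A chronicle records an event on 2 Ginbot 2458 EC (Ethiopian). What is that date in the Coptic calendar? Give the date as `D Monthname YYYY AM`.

Both dates share Julian Day Number 2621881; in the Coptic calendar that is 2 Pashons 2182 AM.

2 Pashons 2182 AM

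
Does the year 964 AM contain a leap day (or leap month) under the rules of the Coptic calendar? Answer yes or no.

964 mod 4 = 0; in the Coptic calendar a year is leap when year mod 4 = 3, so it is a common year.

no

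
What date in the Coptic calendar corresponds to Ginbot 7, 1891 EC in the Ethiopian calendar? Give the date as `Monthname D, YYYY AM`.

Pashons 7, 1615 AM

Julian Day Number of the source date = 2414789.
Converting JDN 2414789 to the Coptic calendar gives 7 Pashons 1615 AM.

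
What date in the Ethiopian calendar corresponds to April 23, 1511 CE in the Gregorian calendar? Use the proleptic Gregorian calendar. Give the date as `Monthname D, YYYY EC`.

Both dates share Julian Day Number 2273053; in the Ethiopian calendar that is 18 Miyazya 1503 EC.

Miyazya 18, 1503 EC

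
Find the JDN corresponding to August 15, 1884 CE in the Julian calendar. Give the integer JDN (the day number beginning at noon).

Equivalently 27 August 1884 (Gregorian).
JDN 2400001 is 17 November 1858 CE (Gregorian), MJD 0; the target day is +9415 days from there, so JDN = 2409416.

2409416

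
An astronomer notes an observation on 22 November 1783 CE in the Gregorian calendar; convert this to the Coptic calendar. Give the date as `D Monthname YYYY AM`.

14 Hathor 1500 AM

Julian Day Number of the source date = 2372613.
Converting JDN 2372613 to the Coptic calendar gives 14 Hathor 1500 AM.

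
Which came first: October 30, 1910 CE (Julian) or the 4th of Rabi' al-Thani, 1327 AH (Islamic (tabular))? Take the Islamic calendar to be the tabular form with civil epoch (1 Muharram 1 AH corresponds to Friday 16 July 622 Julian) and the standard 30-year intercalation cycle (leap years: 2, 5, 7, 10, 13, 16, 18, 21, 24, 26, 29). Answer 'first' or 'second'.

First date → JDN 2418988; second date → JDN 2418422.
JDN 2418422 < JDN 2418988, so the second date is earlier.

second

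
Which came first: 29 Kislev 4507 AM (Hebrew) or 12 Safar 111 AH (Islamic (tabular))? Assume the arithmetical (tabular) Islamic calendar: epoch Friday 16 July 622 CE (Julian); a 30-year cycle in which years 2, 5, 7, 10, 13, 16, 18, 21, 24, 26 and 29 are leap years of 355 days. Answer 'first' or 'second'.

second

First date → JDN 1993884; second date → JDN 1987461.
JDN 1987461 < JDN 1993884, so the second date is earlier.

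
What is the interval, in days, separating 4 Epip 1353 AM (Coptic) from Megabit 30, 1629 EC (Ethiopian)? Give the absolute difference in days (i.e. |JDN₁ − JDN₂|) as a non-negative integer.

94

JDN of the first date = 2319151.
JDN of the second date = 2319057.
|2319057 − 2319151| = 94.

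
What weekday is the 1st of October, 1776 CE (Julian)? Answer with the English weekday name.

Saturday

Equivalently 12 October 1776 Gregorian, JDN 2370016.
2370016 ≡ 5 (mod 7); counting from Monday = 0 gives Saturday.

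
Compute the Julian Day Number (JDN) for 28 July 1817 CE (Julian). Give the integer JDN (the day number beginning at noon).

Equivalently 9 August 1817 (Gregorian).
JDN 2451545 is 1 January 2000 CE (Gregorian); the target day is −66619 days from there, so JDN = 2384926.

2384926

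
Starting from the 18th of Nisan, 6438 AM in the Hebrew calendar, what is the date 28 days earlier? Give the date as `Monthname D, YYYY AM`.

Adar 19, 6438 AM

JDN of the 18th of Nisan, 6438 AM = 2699271.
2699271 − 28 = 2699243.
JDN 2699243 in the Hebrew calendar is Adar 19, 6438 AM.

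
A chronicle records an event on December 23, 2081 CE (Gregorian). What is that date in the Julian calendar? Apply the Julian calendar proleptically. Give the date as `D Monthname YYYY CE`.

10 December 2081 CE

For dates in this range the Gregorian date is 13 days ahead of the Julian.
23 December 2081 Gregorian − 13 days → 10 December 2081 Julian.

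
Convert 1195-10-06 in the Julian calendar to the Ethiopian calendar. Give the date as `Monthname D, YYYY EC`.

Tikimt 8, 1188 EC

Julian Day Number of the source date = 2157810.
Converting JDN 2157810 to the Ethiopian calendar gives 8 Tikimt 1188 EC.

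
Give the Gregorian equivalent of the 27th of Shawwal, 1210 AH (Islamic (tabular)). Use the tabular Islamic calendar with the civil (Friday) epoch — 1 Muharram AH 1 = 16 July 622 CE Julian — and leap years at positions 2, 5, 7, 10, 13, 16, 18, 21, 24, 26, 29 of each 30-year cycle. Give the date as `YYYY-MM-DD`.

Both dates share Julian Day Number 2377161; in the Gregorian calendar that is 5 May 1796 CE.

1796-05-05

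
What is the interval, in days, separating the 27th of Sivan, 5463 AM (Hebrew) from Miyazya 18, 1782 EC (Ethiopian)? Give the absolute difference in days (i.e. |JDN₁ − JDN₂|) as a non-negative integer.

First date → JDN 2343229; second date → JDN 2374958.
The interval is |2343229 − 2374958| = 31729 days.

31729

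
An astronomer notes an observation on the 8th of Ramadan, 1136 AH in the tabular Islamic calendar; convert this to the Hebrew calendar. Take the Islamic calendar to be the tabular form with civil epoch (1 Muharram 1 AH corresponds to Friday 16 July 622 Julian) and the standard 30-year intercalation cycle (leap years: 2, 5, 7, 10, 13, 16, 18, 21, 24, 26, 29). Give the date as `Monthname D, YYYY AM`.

Sivan 9, 5484 AM

Julian Day Number of the source date = 2350889.
Converting JDN 2350889 to the Hebrew calendar gives 9 Sivan 5484 AM.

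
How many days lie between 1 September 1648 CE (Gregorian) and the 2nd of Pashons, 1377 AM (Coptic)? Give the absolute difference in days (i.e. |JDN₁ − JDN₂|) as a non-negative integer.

4631

JDN of the first date = 2323224.
JDN of the second date = 2327855.
|2327855 − 2323224| = 4631.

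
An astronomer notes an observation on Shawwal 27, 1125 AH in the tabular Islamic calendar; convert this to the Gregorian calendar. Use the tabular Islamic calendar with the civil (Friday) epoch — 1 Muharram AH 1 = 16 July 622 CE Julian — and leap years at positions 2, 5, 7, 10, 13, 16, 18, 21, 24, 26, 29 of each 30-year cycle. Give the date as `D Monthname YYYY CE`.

16 November 1713 CE

Julian Day Number of the source date = 2347040.
Converting JDN 2347040 to the Gregorian calendar gives 16 November 1713 CE.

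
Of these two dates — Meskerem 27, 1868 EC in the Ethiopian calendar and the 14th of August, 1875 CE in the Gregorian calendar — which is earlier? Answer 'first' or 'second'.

second

First date → JDN 2406169; second date → JDN 2406115.
JDN 2406115 < JDN 2406169, so the second date is earlier.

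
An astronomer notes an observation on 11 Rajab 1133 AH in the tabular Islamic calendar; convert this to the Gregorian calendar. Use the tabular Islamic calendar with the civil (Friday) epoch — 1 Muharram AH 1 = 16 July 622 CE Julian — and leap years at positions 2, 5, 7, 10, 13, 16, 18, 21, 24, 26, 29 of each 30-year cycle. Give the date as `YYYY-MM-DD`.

1721-05-08

Julian Day Number of the source date = 2349770.
Converting JDN 2349770 to the Gregorian calendar gives 8 May 1721 CE.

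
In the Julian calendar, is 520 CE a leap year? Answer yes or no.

520 mod 4 = 0, so it is a leap year in the Julian calendar.

yes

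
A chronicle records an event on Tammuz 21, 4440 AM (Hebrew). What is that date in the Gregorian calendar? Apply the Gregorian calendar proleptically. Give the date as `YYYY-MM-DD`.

0680-06-28

Both dates share Julian Day Number 1969604; in the Gregorian calendar that is 28 June 680 CE.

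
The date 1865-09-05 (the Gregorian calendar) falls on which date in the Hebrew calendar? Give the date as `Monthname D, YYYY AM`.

Julian Day Number of the source date = 2402485.
Converting JDN 2402485 to the Hebrew calendar gives 14 Elul 5625 AM.

Elul 14, 5625 AM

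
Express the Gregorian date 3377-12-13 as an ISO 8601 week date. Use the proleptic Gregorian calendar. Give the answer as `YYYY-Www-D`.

The weekday is Saturday (ISO weekday 6).
That Saturday belongs to ISO week 50 of ISO year 3377.

3377-W50-6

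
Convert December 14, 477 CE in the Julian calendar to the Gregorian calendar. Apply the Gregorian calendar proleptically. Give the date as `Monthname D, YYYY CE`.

For dates in this range the Gregorian date is 1 day ahead of the Julian.
14 December 477 Julian + 1 day → 15 December 477 Gregorian.

December 15, 477 CE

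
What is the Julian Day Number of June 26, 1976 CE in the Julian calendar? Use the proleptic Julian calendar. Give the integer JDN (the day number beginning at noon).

2442969

In the Gregorian calendar the same day is 9 July 1976.
JDN 2451545 is 1 January 2000 CE (Gregorian); the target day is −8576 days from there, so JDN = 2442969.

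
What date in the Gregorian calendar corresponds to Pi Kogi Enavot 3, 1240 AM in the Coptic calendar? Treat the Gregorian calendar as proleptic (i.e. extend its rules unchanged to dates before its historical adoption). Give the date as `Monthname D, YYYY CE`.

September 5, 1524 CE

Both dates share Julian Day Number 2277937; in the Gregorian calendar that is 5 September 1524 CE.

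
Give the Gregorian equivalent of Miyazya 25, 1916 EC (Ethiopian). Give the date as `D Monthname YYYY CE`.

Julian Day Number of the source date = 2423909.
Converting JDN 2423909 to the Gregorian calendar gives 3 May 1924 CE.

3 May 1924 CE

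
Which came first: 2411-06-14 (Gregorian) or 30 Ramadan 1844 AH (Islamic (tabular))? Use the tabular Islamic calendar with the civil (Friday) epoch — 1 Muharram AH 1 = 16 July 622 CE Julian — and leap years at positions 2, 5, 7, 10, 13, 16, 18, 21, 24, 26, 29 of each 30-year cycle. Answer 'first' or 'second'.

second

Converting both to JDN: 2601824 vs 2601803; the smaller is the second.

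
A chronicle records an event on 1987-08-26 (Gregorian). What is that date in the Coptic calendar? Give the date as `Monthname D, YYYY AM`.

Both dates share Julian Day Number 2447034; in the Coptic calendar that is 20 Mesori 1703 AM.

Mesori 20, 1703 AM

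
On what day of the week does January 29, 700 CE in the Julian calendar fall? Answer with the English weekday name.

This is JDN 1976761 (1 February 700 Gregorian).
1976761 ≡ 3 (mod 7); counting from Monday = 0 gives Thursday.

Thursday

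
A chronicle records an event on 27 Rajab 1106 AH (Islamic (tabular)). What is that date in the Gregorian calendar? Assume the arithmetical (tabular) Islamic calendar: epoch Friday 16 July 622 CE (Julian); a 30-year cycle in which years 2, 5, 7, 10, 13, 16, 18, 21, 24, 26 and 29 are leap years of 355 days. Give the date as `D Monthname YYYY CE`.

13 March 1695 CE

Julian Day Number of the source date = 2340218.
Converting JDN 2340218 to the Gregorian calendar gives 13 March 1695 CE.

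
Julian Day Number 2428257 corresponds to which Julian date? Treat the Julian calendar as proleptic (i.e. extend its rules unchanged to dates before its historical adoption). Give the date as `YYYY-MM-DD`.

JDN 2428257 is 29 March 1936 in the Gregorian calendar.
In the Julian calendar that day is 1936-03-16.

1936-03-16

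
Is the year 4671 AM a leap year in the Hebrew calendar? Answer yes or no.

no

Hebrew year 4671 is year 16 of its 19-year Metonic cycle; leap years are at positions 3, 6, 8, 11, 14, 17, 19, so it is a common year (12 months).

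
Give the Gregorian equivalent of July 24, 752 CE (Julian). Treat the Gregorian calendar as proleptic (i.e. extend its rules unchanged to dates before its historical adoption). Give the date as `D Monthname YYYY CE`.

At this point the Julian calendar is 4 days behind the Gregorian.
24 July 752 Julian + 4 days → 28 July 752 Gregorian.

28 July 752 CE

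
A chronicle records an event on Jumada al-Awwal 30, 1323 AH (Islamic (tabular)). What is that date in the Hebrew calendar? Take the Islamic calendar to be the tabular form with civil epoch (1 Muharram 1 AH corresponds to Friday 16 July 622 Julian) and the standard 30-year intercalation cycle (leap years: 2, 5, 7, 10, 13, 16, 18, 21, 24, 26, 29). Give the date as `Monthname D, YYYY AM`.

Julian Day Number of the source date = 2417060.
Converting JDN 2417060 to the Hebrew calendar gives 1 Av 5665 AM.

Av 1, 5665 AM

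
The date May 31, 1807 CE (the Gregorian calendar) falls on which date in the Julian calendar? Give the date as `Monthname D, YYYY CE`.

At this point the Julian calendar is 12 days behind the Gregorian.
31 May 1807 Gregorian − 12 days → 19 May 1807 Julian.

May 19, 1807 CE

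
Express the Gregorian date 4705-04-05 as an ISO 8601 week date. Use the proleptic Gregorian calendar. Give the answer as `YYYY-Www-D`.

The weekday is Wednesday (ISO weekday 3).
That Wednesday belongs to ISO week 14 of ISO year 4705.

4705-W14-3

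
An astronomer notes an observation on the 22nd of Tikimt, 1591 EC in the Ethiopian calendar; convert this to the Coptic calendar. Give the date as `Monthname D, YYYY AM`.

Paopi 22, 1315 AM

The source date corresponds to 29 October 1598 in the Gregorian calendar (JDN 2305019).
That day falls on 22 Paopi 1315 AM in the Coptic calendar.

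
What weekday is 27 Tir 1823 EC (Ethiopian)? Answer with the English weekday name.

Equivalently 3 February 1831 Gregorian, JDN 2389852.
JDN 2389852 mod 7 = 3, and JDN 0 was a Monday, so this is a Thursday.

Thursday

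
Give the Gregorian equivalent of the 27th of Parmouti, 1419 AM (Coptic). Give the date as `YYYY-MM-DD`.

1703-05-03

Julian Day Number of the source date = 2343190.
Converting JDN 2343190 to the Gregorian calendar gives 3 May 1703 CE.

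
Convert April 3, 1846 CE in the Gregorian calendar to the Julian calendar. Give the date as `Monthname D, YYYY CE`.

March 22, 1846 CE

The Julian–Gregorian offset here is 12 days (Julian trailing).
3 April 1846 Gregorian − 12 days → 22 March 1846 Julian.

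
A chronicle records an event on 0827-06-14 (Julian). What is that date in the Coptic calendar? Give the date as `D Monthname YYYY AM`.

Both dates share Julian Day Number 2023284; in the Coptic calendar that is 20 Paoni 543 AM.

20 Paoni 543 AM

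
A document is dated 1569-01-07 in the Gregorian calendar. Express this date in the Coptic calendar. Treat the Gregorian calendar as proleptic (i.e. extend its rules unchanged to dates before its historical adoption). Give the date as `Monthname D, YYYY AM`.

Tobi 2, 1285 AM

Julian Day Number of the source date = 2294132.
Converting JDN 2294132 to the Coptic calendar gives 2 Tobi 1285 AM.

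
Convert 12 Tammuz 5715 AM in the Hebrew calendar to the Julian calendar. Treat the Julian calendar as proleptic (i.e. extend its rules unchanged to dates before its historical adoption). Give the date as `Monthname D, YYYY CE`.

June 19, 1955 CE

Julian Day Number of the source date = 2435291.
Converting JDN 2435291 to the Julian calendar gives 19 June 1955 CE.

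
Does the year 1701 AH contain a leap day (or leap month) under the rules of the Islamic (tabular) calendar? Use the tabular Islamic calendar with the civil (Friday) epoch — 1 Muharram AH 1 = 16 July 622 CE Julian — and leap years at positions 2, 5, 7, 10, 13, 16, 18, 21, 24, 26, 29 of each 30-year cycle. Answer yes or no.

yes

Year 1701 AH is year 21 of its 30-year cycle; leap positions are 2, 5, 7, 10, 13, 16, 18, 21, 24, 26, 29, so it is a leap year (355 days).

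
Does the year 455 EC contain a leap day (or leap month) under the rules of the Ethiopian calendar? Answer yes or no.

yes

455 mod 4 = 3; in the Ethiopian calendar a year is leap when year mod 4 = 3, so it is a leap year.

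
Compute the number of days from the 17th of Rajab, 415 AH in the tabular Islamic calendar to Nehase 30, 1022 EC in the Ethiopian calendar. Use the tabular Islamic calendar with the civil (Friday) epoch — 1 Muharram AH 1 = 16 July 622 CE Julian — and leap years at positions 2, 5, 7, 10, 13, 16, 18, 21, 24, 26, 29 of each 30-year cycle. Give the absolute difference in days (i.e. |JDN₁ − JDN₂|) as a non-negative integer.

2159

First date → JDN 2095341; second date → JDN 2097500.
The interval is |2095341 − 2097500| = 2159 days.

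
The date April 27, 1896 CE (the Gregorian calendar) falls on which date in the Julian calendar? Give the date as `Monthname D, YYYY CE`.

The Julian–Gregorian offset here is 12 days (Julian trailing).
27 April 1896 Gregorian − 12 days → 15 April 1896 Julian.

April 15, 1896 CE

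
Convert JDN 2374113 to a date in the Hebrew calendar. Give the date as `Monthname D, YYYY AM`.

Tevet 20, 5548 AM

JDN 2374113 is 31 December 1787 in the Gregorian calendar.
In the Hebrew calendar that day is Tevet 20, 5548 AM.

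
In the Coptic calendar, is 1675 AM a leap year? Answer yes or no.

1675 mod 4 = 3; in the Coptic calendar a year is leap when year mod 4 = 3, so it is a leap year.

yes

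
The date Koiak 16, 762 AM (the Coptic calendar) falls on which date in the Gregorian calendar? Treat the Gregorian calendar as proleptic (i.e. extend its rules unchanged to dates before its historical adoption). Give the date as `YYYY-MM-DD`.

1045-12-18

Both dates share Julian Day Number 2103090; in the Gregorian calendar that is 18 December 1045 CE.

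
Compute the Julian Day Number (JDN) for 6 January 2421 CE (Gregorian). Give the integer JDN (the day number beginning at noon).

JDN 2400001 is 17 November 1858 CE (Gregorian), MJD 0; the target day is +205317 days from there, so JDN = 2605318.

2605318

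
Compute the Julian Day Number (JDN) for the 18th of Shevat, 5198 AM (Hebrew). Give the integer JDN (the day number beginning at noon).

2246301

In the proleptic Gregorian calendar the same day is 23 January 1438.
JDN 2400001 is 17 November 1858 CE (Gregorian), MJD 0; the target day is −153700 days from there, so JDN = 2246301.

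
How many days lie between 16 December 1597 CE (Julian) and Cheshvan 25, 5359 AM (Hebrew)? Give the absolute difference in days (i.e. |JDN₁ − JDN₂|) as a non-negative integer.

JDN of the first date = 2304712.
JDN of the second date = 2305045.
|2305045 − 2304712| = 333.

333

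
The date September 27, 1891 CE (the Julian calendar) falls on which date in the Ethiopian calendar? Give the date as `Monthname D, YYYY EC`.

Meskerem 29, 1884 EC

The source date corresponds to 9 October 1891 in the Gregorian calendar (JDN 2412015).
That day falls on 29 Meskerem 1884 EC in the Ethiopian calendar.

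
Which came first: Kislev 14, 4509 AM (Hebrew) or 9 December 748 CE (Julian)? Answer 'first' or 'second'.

first

First date → JDN 1994579; second date → JDN 1994608.
JDN 1994579 < JDN 1994608, so the first date is earlier.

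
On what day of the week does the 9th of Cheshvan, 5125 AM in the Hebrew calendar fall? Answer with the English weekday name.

This is JDN 2219538 (14 October 1364 Gregorian).
JDN 2219538 mod 7 = 6, and JDN 0 was a Monday, so this is a Sunday.

Sunday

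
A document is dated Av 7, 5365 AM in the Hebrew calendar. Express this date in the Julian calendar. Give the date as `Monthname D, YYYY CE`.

July 12, 1605 CE

Julian Day Number of the source date = 2307477.
Converting JDN 2307477 to the Julian calendar gives 12 July 1605 CE.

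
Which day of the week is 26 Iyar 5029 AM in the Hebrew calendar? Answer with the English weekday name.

Monday

In the proleptic Gregorian calendar this is 6 May 1269 (JDN 2184679).
2184679 ≡ 0 (mod 7); counting from Monday = 0 gives Monday.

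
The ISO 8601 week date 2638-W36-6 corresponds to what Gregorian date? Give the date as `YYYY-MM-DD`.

2638-09-08

ISO week 1 of 2638 is the week containing the first Thursday of 2638.
Week 36, day 6 (Saturday) lands on 2638-09-08.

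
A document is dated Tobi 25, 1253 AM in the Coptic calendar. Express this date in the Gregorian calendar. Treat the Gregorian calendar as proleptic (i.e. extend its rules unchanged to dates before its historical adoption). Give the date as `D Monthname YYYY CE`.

30 January 1537 CE

Both dates share Julian Day Number 2282467; in the Gregorian calendar that is 30 January 1537 CE.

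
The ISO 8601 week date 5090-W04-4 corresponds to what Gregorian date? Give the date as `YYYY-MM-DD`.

5090-01-23

ISO week 1 of 5090 is the week containing the first Thursday of 5090.
Week 4, day 4 (Thursday) lands on 5090-01-23.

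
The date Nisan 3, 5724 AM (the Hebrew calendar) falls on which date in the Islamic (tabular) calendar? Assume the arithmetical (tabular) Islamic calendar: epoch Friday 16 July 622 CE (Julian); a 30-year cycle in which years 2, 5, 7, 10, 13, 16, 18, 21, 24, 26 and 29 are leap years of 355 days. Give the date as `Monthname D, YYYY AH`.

Dhu al-Qa'dah 2, 1383 AH

Both dates share Julian Day Number 2438471; in the tabular Islamic calendar that is 2 Dhu al-Qa'dah 1383 AH.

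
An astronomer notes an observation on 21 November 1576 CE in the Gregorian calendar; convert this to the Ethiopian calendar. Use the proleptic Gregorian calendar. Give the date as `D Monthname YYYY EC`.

15 Hidar 1569 EC

Julian Day Number of the source date = 2297007.
Converting JDN 2297007 to the Ethiopian calendar gives 15 Hidar 1569 EC.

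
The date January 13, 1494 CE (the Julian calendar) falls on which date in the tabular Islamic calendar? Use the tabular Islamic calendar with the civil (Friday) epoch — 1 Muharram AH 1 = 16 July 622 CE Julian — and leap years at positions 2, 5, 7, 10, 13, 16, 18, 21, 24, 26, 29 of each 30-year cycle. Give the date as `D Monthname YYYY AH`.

The source date corresponds to 22 January 1494 in the proleptic Gregorian calendar (JDN 2266754).
That day falls on 5 Rabi' al-Thani 899 AH in the tabular Islamic calendar.

5 Rabi' al-Thani 899 AH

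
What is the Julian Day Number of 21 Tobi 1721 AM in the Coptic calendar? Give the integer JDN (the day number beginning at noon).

Equivalently 29 January 2005 (Gregorian).
JDN 2299161 is 15 October 1582 CE (Gregorian); the target day is +154239 days from there, so JDN = 2453400.

2453400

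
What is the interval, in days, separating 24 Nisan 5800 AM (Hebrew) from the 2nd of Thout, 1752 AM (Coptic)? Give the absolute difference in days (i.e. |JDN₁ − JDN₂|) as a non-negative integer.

JDN of the first date = 2466252.
JDN of the second date = 2464584.
|2464584 − 2466252| = 1668.

1668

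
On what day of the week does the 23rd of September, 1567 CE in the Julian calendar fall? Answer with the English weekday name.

Tuesday

In the proleptic Gregorian calendar this is 3 October 1567 (JDN 2293670).
Since JDN mod 7 = 1 (0 = Monday), the day is Tuesday.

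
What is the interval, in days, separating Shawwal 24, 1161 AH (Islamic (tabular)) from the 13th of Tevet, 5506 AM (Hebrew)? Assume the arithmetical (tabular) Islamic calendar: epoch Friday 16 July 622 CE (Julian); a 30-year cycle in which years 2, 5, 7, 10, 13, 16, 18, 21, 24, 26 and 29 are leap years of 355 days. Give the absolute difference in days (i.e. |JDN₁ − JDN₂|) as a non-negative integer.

First date → JDN 2359794; second date → JDN 2358778.
The interval is |2359794 − 2358778| = 1016 days.

1016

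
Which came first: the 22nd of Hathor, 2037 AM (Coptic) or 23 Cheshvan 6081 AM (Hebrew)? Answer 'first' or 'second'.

The two dates have Julian Day Numbers 2568760 and 2568751 respectively.
Since 2568751 < 2568760, the second date comes first.

second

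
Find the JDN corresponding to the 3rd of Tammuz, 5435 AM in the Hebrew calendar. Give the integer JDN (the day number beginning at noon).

Equivalently 27 June 1675 (Gregorian).
JDN 2299161 is 15 October 1582 CE (Gregorian); the target day is +33858 days from there, so JDN = 2333019.

2333019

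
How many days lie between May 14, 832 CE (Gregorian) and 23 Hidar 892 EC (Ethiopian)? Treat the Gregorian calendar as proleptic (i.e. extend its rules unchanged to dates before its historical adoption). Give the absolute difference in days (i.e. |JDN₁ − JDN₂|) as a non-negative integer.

First date → JDN 2025076; second date → JDN 2049741.
The interval is |2025076 − 2049741| = 24665 days.

24665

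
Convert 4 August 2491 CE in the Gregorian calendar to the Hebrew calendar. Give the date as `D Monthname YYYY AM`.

28 Tammuz 6251 AM

Julian Day Number of the source date = 2631095.
Converting JDN 2631095 to the Hebrew calendar gives 28 Tammuz 6251 AM.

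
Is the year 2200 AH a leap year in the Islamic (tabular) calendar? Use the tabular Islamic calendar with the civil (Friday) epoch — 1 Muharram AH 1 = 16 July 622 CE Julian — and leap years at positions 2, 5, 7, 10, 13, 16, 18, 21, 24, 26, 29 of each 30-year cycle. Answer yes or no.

yes

Year 2200 AH is year 10 of its 30-year cycle; leap positions are 2, 5, 7, 10, 13, 16, 18, 21, 24, 26, 29, so it is a leap year (355 days).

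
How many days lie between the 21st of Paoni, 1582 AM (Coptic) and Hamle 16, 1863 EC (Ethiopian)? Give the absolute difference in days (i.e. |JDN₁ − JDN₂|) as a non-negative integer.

First date → JDN 2402780; second date → JDN 2404631.
The interval is |2402780 − 2404631| = 1851 days.

1851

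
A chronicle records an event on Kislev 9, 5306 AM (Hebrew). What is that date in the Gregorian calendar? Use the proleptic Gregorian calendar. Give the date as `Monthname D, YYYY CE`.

November 24, 1545 CE

Both dates share Julian Day Number 2285687; in the Gregorian calendar that is 24 November 1545 CE.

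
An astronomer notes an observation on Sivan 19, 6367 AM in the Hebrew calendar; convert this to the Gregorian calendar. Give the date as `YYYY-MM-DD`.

2607-06-06

Julian Day Number of the source date = 2673403.
Converting JDN 2673403 to the Gregorian calendar gives 6 June 2607 CE.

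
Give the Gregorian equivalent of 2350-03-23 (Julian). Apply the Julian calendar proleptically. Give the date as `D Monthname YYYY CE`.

The Julian–Gregorian offset here is 16 days (Julian trailing).
23 March 2350 Julian + 16 days → 8 April 2350 Gregorian.

8 April 2350 CE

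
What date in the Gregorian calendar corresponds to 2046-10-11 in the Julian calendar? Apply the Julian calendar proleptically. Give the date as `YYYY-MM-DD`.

For dates in this range the Gregorian date is 13 days ahead of the Julian.
11 October 2046 Julian + 13 days → 24 October 2046 Gregorian.

2046-10-24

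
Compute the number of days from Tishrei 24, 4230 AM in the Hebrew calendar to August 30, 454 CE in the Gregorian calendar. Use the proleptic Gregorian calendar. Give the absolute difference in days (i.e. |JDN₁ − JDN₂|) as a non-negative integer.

First date → JDN 1892648; second date → JDN 1887122.
The interval is |1892648 − 1887122| = 5526 days.

5526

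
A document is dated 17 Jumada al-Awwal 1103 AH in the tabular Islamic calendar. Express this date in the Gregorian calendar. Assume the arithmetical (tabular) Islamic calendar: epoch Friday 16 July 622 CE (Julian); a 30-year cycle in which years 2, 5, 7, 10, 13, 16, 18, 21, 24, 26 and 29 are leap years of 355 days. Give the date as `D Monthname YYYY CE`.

5 February 1692 CE

Julian Day Number of the source date = 2339086.
Converting JDN 2339086 to the Gregorian calendar gives 5 February 1692 CE.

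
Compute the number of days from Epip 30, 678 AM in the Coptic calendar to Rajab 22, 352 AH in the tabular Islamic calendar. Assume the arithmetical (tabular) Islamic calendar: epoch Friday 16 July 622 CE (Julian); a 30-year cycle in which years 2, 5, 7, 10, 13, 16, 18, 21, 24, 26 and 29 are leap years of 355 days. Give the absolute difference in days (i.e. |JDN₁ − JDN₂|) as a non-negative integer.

First date → JDN 2072633; second date → JDN 2073021.
The interval is |2072633 − 2073021| = 388 days.

388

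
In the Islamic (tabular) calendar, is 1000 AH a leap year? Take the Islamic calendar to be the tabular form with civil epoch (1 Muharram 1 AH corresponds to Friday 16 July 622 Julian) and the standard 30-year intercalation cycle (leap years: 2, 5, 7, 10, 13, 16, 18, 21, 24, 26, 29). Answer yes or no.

Year 1000 AH is year 10 of its 30-year cycle; leap positions are 2, 5, 7, 10, 13, 16, 18, 21, 24, 26, 29, so it is a leap year (355 days).

yes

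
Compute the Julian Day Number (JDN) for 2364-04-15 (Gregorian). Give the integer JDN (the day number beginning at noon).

2584598

JDN 2400001 is 17 November 1858 CE (Gregorian), MJD 0; the target day is +184597 days from there, so JDN = 2584598.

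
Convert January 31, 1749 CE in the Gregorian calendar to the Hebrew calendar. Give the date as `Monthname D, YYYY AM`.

Both dates share Julian Day Number 2359900; in the Hebrew calendar that is 12 Shevat 5509 AM.

Shevat 12, 5509 AM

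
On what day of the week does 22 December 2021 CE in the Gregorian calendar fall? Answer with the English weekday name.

Wednesday

Since JDN mod 7 = 2 (0 = Monday), the day is Wednesday.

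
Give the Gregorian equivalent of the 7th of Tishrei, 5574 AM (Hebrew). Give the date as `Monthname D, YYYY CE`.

Julian Day Number of the source date = 2383518.
Converting JDN 2383518 to the Gregorian calendar gives 1 October 1813 CE.

October 1, 1813 CE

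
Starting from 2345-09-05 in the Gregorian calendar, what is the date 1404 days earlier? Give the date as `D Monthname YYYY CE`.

1 November 2341 CE

Counting 1404 days back from JDN 2577801 reaches JDN 2576397, which is 1 November 2341 CE.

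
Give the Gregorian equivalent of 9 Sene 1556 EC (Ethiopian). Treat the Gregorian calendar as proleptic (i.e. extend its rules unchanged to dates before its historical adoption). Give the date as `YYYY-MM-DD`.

Julian Day Number of the source date = 2292463.
Converting JDN 2292463 to the Gregorian calendar gives 13 June 1564 CE.

1564-06-13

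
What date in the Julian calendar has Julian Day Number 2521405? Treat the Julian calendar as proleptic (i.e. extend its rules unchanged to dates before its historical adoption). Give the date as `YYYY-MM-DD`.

JDN 2521405 is 9 April 2191 in the Gregorian calendar.
In the Julian calendar that day is 2191-03-26.

2191-03-26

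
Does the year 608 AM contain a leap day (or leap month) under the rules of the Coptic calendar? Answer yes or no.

608 mod 4 = 0; in the Coptic calendar a year is leap when year mod 4 = 3, so it is a common year.

no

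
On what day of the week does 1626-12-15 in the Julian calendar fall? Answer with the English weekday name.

In the Gregorian calendar this is 25 December 1626 (JDN 2315303).
2315303 ≡ 4 (mod 7); counting from Monday = 0 gives Friday.

Friday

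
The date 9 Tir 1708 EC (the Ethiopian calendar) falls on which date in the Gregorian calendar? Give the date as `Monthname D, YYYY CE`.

January 16, 1716 CE

Both dates share Julian Day Number 2347831; in the Gregorian calendar that is 16 January 1716 CE.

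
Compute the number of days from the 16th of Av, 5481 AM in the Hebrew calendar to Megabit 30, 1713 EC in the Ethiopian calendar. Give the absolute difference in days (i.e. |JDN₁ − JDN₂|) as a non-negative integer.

125

JDN of the first date = 2349863.
JDN of the second date = 2349738.
|2349738 − 2349863| = 125.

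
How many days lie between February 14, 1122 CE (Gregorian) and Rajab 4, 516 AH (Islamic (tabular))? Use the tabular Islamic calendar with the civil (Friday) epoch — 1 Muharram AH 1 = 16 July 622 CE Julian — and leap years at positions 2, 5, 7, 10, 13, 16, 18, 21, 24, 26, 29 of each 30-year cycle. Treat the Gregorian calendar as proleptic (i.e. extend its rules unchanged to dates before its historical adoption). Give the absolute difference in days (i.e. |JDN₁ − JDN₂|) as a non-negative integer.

First date → JDN 2130906; second date → JDN 2131119.
The interval is |2130906 − 2131119| = 213 days.

213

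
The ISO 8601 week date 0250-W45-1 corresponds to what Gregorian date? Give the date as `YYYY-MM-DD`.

ISO week 1 of 250 is the week containing the first Thursday of 250.
Week 45, day 1 (Monday) lands on 0250-11-04.

0250-11-04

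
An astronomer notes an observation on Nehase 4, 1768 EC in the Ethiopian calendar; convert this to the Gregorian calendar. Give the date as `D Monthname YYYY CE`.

8 August 1776 CE

Both dates share Julian Day Number 2369951; in the Gregorian calendar that is 8 August 1776 CE.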